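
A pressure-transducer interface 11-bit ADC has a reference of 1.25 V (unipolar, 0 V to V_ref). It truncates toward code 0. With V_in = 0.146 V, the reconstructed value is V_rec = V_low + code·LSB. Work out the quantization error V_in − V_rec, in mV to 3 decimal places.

One LSB is 1.25 V / 2048 = 0.610 mV.
(V_in − V_low)/LSB = (0.146 − 0)/0.000610352 = 239.2064 → code 239 (floor).
V_rec = 0 + 239·0.000610352 = 0.14587402 V.
V_in − V_rec = 0.000125977 V = 0.126 mV.

0.126 mV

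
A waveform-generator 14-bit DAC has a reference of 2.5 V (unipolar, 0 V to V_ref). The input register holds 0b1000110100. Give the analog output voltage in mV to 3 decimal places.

86.060 mV

LSB = 2.5 V / 2^14 = 152.59 µV.
Code 0b1000110100 = 564 decimal.
V_out = 0 + 564 × 0.000152588 V = 0.0860596 V.
= 86.060 mV.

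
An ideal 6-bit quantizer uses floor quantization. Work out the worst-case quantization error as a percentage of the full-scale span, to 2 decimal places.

Truncating → worst-case error = 1 LSB = V_FS/2^6, so 100/64 = 1.5625 % of full scale.

1.56 %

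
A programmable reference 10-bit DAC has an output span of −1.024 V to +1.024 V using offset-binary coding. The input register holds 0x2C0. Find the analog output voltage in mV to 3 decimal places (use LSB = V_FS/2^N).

LSB = 2.048 V / 2^10 = 2.000 mV.
Code 0x2C0 = 704 decimal.
V_out = (−1.024) + 704 × 0.002 V = 0.384 V.
= 384.000 mV.

384.000 mV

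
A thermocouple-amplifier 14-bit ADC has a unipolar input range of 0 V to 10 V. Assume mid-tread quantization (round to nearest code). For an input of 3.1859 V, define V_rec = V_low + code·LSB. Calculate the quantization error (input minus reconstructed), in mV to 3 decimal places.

-0.135 mV

Step size: 10 V ÷ 2^14 = 0.610 mV.
Scaled input = 5219.7786 LSBs, so code = 5220.
Code 5220 maps back to 0 + 5220×0.000610352 V = 3.1860352 V.
Difference: -0.000135156 V → -0.135 mV.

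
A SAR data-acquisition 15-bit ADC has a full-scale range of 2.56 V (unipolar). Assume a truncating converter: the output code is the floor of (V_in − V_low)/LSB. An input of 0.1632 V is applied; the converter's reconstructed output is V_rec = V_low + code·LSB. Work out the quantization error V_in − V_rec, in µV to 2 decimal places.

One LSB is 2.56 V / 32768 = 78.12 µV.
(0.1632 − 0)/7.8125e-05 = 2088.9600; ⌊·⌋ gives code 2088.
V_rec = 0 + 2088·7.8125e-05 = 0.163125 V.
Error = 0.1632 − 0.163125 = 7.5e-05 V = 75.00 µV.

75.00 µV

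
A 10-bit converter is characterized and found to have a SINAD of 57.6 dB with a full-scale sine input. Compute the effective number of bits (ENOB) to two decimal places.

9.28 bits

ENOB = (SINAD − 1.76) / 6.02 = (57.6 − 1.76)/6.02 = 9.276.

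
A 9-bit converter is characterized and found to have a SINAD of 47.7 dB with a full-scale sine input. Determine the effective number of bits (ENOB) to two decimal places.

ENOB = (SINAD − 1.76) / 6.02 = (47.7 − 1.76)/6.02 = 7.631.

7.63 bits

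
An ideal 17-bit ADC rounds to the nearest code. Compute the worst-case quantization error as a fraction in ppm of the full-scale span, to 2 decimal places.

Rounding → worst-case error = ½ LSB = V_FS/2^18, so 1e+06/262144 = 3.8147 ppm of full scale.

3.81 ppm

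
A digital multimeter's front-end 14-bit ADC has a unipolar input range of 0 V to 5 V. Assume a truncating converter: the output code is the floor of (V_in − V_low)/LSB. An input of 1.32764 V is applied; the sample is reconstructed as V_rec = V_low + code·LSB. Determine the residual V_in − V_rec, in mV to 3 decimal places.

One LSB is 5 V / 16384 = 305.18 µV.
Scaled input = 4350.4108 LSBs, so code = 4350.
V_rec = 0 + 4350·0.000305176 = 1.3275146 V.
Difference: 0.000125352 V → 0.125 mV.

0.125 mV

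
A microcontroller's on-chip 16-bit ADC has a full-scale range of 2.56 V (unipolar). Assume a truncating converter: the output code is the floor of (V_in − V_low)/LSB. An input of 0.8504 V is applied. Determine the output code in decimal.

Full-scale span = 2.56 V; LSB = 2.56/2^16 = 39.06 µV.
Input sits at 21770.240 steps above V_low.
Floor → code 21770.

code 21770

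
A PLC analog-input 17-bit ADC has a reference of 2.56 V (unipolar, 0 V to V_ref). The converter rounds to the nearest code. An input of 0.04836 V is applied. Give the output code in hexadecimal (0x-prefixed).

LSB = 2.56 V / 131072 = 19.53 µV.
Input sits at 2476.032 steps above V_low.
So the output code is 2476.
In hexadecimal (0x-prefixed): 0x9AC.

code 0x9AC (decimal 2476)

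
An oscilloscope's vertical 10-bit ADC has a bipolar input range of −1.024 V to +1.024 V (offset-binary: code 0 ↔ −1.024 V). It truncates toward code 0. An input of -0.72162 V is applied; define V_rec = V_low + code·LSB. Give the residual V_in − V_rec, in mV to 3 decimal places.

LSB = 2.048/2^10 = 2.000 mV.
(V_in − V_low)/LSB = (-0.72162 − (−1.024))/0.002 = 151.1900 → code 151 (floor).
Reconstructed: -0.722 V.
Error = -0.72162 − (−0.722) = 0.00038 V = 0.380 mV.

0.380 mV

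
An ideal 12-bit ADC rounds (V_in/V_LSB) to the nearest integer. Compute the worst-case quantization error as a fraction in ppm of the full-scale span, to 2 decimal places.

Rounding → worst-case error = ½ LSB = V_FS/2^13, so 1e+06/8192 = 122.07 ppm of full scale.

122.07 ppm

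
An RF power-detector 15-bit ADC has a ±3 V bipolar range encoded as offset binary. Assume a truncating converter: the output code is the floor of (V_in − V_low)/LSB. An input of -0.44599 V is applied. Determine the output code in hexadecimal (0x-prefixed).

With 32768 levels over 6 V, one step is 183.11 µV.
(V_in − V_low)/LSB = (-0.44599 − (−3)) / 0.000183105 = 13948.300.
So the output code is 13948.
In hexadecimal (0x-prefixed): 0x367C.

code 0x367C (decimal 13948)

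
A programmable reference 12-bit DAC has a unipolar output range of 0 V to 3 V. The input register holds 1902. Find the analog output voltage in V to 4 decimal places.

LSB = 3 V / 2^12 = 0.732 mV.
V_out = 0 + 1902 × 0.000732422 V = 1.39307 V.

1.3931 V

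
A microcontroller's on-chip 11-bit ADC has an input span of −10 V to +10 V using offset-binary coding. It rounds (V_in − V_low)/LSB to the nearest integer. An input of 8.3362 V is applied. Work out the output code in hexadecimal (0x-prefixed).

LSB = 20 V / 2048 = 9.766 mV.
(V_in − V_low)/LSB = (8.3362 − (−10)) / 0.00976562 = 1877.627.
So the output code is 1878.
In hexadecimal (0x-prefixed): 0x756.

code 0x756 (decimal 1878)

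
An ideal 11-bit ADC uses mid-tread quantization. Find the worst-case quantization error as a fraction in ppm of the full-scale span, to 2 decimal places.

Rounding → worst-case error = ½ LSB = V_FS/2^12, so 1e+06/4096 = 244.141 ppm of full scale.

244.14 ppm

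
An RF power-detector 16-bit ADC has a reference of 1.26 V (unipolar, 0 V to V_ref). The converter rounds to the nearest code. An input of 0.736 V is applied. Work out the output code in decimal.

code 38281

Full-scale span = 1.26 V; LSB = 1.26/2^16 = 19.23 µV.
(0.736 − 0) / 1.92261e-05 = 38281.346 LSBs.
Round → code 38281.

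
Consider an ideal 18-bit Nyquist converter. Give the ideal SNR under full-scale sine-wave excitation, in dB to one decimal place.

110.1 dB

SNR ≈ 6.02·N + 1.76 dB = 6.02·18 + 1.76 = 110.12 dB.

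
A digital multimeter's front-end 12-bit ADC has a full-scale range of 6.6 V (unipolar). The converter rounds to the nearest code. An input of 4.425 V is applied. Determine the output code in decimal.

With 4096 levels over 6.6 V, one step is 1.611 mV.
(V_in − V_low)/LSB = (4.425 − 0) / 0.00161133 = 2746.182.
So the output code is 2746.

code 2746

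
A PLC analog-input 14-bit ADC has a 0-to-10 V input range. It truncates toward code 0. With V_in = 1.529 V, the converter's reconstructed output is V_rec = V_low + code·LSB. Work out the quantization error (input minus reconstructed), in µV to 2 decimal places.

Step size: 10 V ÷ 2^14 = 0.610 mV.
(V_in − V_low)/LSB = (1.529 − 0)/0.000610352 = 2505.1136 → code 2505 (floor).
V_rec = 0 + 2505·0.000610352 = 1.5289307 V.
Error = 1.529 − 1.5289307 = 6.93359e-05 V = 69.34 µV.

69.34 µV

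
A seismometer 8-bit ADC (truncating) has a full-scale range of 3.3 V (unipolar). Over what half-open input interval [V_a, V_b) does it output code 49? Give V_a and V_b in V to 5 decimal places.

[0.63164 V, 0.64453 V)

LSB = 3.3/2^8 = 12.891 mV.
V_a = V_low + 49·LSB = 0.631641 V; V_b = V_low + 50·LSB = 0.644531 V.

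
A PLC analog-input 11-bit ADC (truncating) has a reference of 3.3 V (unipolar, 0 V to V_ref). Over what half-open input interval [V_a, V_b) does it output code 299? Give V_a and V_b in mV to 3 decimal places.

[481.787 mV, 483.398 mV)

LSB = 3.3/2^11 = 1.611 mV.
V_a = V_low + 299·LSB = 0.481787 V; V_b = V_low + 300·LSB = 0.483398 V.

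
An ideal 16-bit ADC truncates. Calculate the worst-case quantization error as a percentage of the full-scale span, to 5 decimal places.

Truncating → worst-case error = 1 LSB = V_FS/2^16, so 100/65536 = 0.00152588 % of full scale.

0.00153 %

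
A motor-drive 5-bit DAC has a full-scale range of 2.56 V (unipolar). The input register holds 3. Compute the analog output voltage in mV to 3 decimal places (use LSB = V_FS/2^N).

LSB = 2.56 V / 2^5 = 80.000 mV.
V_out = 0 + 3 × 0.08 V = 0.24 V.
= 240.000 mV.

240.000 mV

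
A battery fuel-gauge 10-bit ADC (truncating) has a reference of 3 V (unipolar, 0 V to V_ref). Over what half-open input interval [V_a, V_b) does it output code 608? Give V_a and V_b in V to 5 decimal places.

LSB = 3/2^10 = 2.930 mV.
V_a = V_low + 608·LSB = 1.78125 V; V_b = V_low + 609·LSB = 1.78418 V.

[1.78125 V, 1.78418 V)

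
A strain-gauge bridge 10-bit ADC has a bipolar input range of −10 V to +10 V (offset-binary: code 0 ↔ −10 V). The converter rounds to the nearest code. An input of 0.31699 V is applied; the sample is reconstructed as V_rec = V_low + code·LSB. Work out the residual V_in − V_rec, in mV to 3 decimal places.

LSB = 20/2^10 = 19.531 mV.
Scaled input = 528.2299 LSBs, so code = 528.
V_rec = (−10) + 528·0.0195312 = 0.3125 V.
Error = 0.31699 − 0.3125 = 0.00449 V = 4.490 mV.

4.490 mV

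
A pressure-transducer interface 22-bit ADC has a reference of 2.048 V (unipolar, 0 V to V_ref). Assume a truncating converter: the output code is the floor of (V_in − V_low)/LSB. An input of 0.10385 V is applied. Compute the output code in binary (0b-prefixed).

code 0b110011111011001100 (decimal 212684)

LSB = 2.048 V / 4194304 = 0.49 µV.
Input sits at 212684.800 steps above V_low.
⌊·⌋(212684.800) = 212684.
In binary (0b-prefixed): 0b110011111011001100.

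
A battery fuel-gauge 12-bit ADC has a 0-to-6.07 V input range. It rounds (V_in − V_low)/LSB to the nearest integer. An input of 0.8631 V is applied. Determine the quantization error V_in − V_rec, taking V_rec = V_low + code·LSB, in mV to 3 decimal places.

0.615 mV

One LSB is 6.07 V / 4096 = 1.482 mV.
Scaled input = 582.4148 LSBs, so code = 582.
Reconstructed: 0.86248535 V.
V_in − V_rec = 0.000614648 V = 0.615 mV.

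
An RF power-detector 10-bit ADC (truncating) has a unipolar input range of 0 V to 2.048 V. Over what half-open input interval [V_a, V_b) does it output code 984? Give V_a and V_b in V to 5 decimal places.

LSB = 2.048/2^10 = 2.000 mV.
V_a = V_low + 984·LSB = 1.968 V; V_b = V_low + 985·LSB = 1.97 V.

[1.96800 V, 1.97000 V)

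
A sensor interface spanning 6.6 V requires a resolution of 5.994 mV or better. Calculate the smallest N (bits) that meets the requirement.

Number of steps required ≥ 6.6 V / 5.994 mV = 1101.10.
Need 2^N ≥ 1101.10; 2^10 = 1024, 2^11 = 2048.
Minimum N = 11.

11 bits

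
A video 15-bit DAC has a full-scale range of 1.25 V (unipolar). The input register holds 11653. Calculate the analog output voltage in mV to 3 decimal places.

LSB = 1.25 V / 2^15 = 38.15 µV.
V_out = 0 + 11653 × 3.8147e-05 V = 0.444527 V.
= 444.527 mV.

444.527 mV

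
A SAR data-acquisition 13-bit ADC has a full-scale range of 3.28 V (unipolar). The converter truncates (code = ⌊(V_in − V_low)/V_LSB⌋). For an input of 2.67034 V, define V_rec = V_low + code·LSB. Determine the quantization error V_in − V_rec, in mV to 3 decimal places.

0.135 mV

Step size: 3.28 V ÷ 2^13 = 400.39 µV.
Scaled input = 6669.3370 LSBs, so code = 6669.
V_rec = 0 + 6669·0.000400391 = 2.6702051 V.
V_in − V_rec = 0.000134922 V = 0.135 mV.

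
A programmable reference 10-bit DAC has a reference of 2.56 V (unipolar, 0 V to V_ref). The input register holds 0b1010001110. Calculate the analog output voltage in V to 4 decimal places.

LSB = 2.56 V / 2^10 = 2.500 mV.
Code 0b1010001110 = 654 decimal.
V_out = 0 + 654 × 0.0025 V = 1.635 V.

1.6350 V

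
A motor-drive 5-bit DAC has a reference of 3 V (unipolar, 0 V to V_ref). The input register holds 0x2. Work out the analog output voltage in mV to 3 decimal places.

LSB = 3 V / 2^5 = 93.750 mV.
Code 0x2 = 2 decimal.
V_out = 0 + 2 × 0.09375 V = 0.1875 V.
= 187.500 mV.

187.500 mV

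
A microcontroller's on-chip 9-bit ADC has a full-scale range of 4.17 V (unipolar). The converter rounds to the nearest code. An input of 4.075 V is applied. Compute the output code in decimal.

code 500

Full-scale span = 4.17 V; LSB = 4.17/2^9 = 8.145 mV.
Input sits at 500.336 steps above V_low.
round(500.336) = 500.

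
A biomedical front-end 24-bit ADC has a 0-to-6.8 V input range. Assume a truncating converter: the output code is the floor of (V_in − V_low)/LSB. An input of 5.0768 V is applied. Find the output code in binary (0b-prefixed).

code 0b101111110010000001101000 (decimal 12525672)

LSB = 6.8 V / 16777216 = 0.41 µV.
(5.0768 − 0) / 4.05312e-07 = 12525672.087 LSBs.
So the output code is 12525672.
In binary (0b-prefixed): 0b101111110010000001101000.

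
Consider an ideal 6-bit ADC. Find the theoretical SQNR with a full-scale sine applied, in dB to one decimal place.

37.9 dB

SNR ≈ 6.02·N + 1.76 dB = 6.02·6 + 1.76 = 37.88 dB.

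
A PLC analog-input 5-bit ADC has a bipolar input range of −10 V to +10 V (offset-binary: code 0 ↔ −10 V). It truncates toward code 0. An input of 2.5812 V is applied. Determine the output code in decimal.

Full-scale span = 20 V; LSB = 20/2^5 = 0.6250 V.
(V_in − V_low)/LSB = (2.5812 − (−10)) / 0.625 = 20.130.
Floor → code 20.

code 20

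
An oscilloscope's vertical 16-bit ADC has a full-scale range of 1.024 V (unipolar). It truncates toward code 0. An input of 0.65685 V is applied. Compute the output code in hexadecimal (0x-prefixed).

With 65536 levels over 1.024 V, one step is 15.62 µV.
Input sits at 42038.400 steps above V_low.
⌊·⌋(42038.400) = 42038.
In hexadecimal (0x-prefixed): 0xA436.

code 0xA436 (decimal 42038)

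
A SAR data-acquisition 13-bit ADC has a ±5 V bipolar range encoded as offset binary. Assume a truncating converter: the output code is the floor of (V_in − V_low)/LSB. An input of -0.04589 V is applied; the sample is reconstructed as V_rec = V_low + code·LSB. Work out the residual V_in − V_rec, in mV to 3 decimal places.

0.497 mV

One LSB is 10 V / 8192 = 1.221 mV.
(-0.04589 − (−5))/0.0012207 = 4058.4069; ⌊·⌋ gives code 4058.
Reconstructed: -0.046386719 V.
Error = -0.04589 − (−0.046386719) = 0.000496719 V = 0.497 mV.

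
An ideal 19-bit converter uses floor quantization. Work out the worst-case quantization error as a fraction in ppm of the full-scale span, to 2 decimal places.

1.91 ppm

Truncating → worst-case error = 1 LSB = V_FS/2^19, so 1e+06/524288 = 1.90735 ppm of full scale.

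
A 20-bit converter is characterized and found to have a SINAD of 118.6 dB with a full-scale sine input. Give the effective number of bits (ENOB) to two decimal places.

19.41 bits

ENOB = (SINAD − 1.76) / 6.02 = (118.6 − 1.76)/6.02 = 19.409.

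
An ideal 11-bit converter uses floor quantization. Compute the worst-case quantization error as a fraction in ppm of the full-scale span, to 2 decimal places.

488.28 ppm

Truncating → worst-case error = 1 LSB = V_FS/2^11, so 1e+06/2048 = 488.281 ppm of full scale.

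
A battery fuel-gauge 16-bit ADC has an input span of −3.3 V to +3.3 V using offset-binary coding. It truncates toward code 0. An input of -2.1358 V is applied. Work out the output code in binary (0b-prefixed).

code 0b10110100101000 (decimal 11560)

With 65536 levels over 6.6 V, one step is 100.71 µV.
(V_in − V_low)/LSB = (-2.1358 − (−3.3)) / 0.000100708 = 11560.153.
⌊·⌋(11560.153) = 11560.
In binary (0b-prefixed): 0b10110100101000.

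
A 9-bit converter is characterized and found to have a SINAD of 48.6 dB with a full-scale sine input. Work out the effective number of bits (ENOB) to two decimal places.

ENOB = (SINAD − 1.76) / 6.02 = (48.6 − 1.76)/6.02 = 7.781.

7.78 bits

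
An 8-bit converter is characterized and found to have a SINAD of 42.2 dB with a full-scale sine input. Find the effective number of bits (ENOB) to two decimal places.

6.72 bits

ENOB = (SINAD − 1.76) / 6.02 = (42.2 − 1.76)/6.02 = 6.718.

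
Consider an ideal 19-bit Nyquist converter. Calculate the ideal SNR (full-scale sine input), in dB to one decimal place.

SNR ≈ 6.02·N + 1.76 dB = 6.02·19 + 1.76 = 116.14 dB.

116.1 dB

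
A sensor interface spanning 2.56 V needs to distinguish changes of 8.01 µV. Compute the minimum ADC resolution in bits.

19 bits

Number of steps required ≥ 2.56 V / 8.01 µV = 319600.50.
Need 2^N ≥ 319600.50; 2^18 = 262144, 2^19 = 524288.
Minimum N = 19.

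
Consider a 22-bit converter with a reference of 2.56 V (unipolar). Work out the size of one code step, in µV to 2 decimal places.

0.61 µV

Full-scale span = 2.56 V.
LSB = 2.56 / 2^22 = 2.56 / 4194304 = 6.10352e-07 V = 0.61 µV.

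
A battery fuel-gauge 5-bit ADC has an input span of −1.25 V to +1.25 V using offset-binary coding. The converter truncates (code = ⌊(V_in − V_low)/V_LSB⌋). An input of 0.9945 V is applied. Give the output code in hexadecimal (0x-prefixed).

code 0x1C (decimal 28)

Full-scale span = 2.5 V; LSB = 2.5/2^5 = 78.125 mV.
(0.9945 − (−1.25)) / 0.078125 = 28.730 LSBs.
⌊·⌋(28.730) = 28.
In hexadecimal (0x-prefixed): 0x1C.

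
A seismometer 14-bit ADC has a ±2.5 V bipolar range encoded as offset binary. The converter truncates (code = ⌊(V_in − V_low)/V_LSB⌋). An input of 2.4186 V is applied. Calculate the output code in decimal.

code 16117

LSB = 5 V / 16384 = 305.18 µV.
Input sits at 16117.268 steps above V_low.
So the output code is 16117.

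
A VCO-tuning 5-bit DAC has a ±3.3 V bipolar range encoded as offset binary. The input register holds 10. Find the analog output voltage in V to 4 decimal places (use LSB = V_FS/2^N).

-1.2375 V

LSB = 6.6 V / 2^5 = 206.250 mV.
V_out = (−3.3) + 10 × 0.20625 V = -1.2375 V.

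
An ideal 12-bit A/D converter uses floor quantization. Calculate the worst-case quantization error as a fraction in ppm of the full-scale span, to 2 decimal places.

Truncating → worst-case error = 1 LSB = V_FS/2^12, so 1e+06/4096 = 244.141 ppm of full scale.

244.14 ppm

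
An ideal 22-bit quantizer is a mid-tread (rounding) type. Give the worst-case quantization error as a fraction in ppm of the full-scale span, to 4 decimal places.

0.1192 ppm

Rounding → worst-case error = ½ LSB = V_FS/2^23, so 1e+06/8388608 = 0.119209 ppm of full scale.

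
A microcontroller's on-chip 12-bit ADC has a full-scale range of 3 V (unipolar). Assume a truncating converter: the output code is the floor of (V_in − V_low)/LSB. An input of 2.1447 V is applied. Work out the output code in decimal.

With 4096 levels over 3 V, one step is 0.732 mV.
(V_in − V_low)/LSB = (2.1447 − 0) / 0.000732422 = 2928.230.
Floor → code 2928.

code 2928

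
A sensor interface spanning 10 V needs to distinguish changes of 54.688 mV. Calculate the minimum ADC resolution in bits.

8 bits

Number of steps required ≥ 10 V / 54.688 mV = 182.86.
Need 2^N ≥ 182.86; 2^7 = 128, 2^8 = 256.
Minimum N = 8.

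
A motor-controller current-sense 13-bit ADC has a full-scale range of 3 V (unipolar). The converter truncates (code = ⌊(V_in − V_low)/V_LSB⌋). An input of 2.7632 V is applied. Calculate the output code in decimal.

LSB = 3 V / 8192 = 366.21 µV.
(V_in − V_low)/LSB = (2.7632 − 0) / 0.000366211 = 7545.378.
⌊·⌋(7545.378) = 7545.

code 7545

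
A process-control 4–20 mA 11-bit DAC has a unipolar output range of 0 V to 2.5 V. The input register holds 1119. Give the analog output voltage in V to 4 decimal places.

1.3660 V

LSB = 2.5 V / 2^11 = 1.221 mV.
V_out = 0 + 1119 × 0.0012207 V = 1.36597 V.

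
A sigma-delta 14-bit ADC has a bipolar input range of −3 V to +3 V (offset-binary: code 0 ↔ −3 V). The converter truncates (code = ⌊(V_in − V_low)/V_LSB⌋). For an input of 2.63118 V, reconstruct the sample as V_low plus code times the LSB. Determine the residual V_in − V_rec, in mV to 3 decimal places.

0.321 mV

Step size: 6 V ÷ 2^14 = 366.21 µV.
(V_in − V_low)/LSB = (2.63118 − (−3))/0.000366211 = 15376.8755 → code 15376 (floor).
V_rec = (−3) + 15376·0.000366211 = 2.6308594 V.
Difference: 0.000320625 V → 0.321 mV.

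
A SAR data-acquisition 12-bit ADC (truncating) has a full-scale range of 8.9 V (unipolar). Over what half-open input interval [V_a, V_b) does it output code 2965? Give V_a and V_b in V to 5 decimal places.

LSB = 8.9/2^12 = 2.173 mV.
V_a = V_low + 2965·LSB = 6.4425 V; V_b = V_low + 2966·LSB = 6.44468 V.

[6.44250 V, 6.44468 V)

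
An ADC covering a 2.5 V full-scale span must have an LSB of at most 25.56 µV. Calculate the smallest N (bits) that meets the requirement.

Number of steps required ≥ 2.5 V / 25.56 µV = 97809.08.
Need 2^N ≥ 97809.08; 2^16 = 65536, 2^17 = 131072.
Minimum N = 17.

17 bits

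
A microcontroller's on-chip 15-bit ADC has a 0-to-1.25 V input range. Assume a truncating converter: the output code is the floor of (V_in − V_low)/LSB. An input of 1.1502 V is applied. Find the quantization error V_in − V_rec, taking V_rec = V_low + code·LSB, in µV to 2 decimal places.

30.63 µV

LSB = 1.25/2^15 = 38.15 µV.
(1.1502 − 0)/3.8147e-05 = 30151.8029; ⌊·⌋ gives code 30151.
V_rec = 0 + 30151·3.8147e-05 = 1.1501694 V.
V_in − V_rec = 3.06274e-05 V = 30.63 µV.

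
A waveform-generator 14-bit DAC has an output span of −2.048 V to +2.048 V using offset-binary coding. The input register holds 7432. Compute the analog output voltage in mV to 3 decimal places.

-190.000 mV

LSB = 4.096 V / 2^14 = 250.00 µV.
V_out = (−2.048) + 7432 × 0.00025 V = -0.19 V.
= -190.000 mV.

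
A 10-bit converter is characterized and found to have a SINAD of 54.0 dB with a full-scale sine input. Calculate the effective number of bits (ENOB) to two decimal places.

8.68 bits

ENOB = (SINAD − 1.76) / 6.02 = (54.0 − 1.76)/6.02 = 8.678.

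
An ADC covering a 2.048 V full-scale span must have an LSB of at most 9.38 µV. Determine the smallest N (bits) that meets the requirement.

18 bits

Number of steps required ≥ 2.048 V / 9.38 µV = 218336.89.
Need 2^N ≥ 218336.89; 2^17 = 131072, 2^18 = 262144.
Minimum N = 18.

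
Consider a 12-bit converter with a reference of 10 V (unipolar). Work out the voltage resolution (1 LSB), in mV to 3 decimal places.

Full-scale span = 10 V.
LSB = 10 / 2^12 = 10 / 4096 = 0.00244141 V = 2.441 mV.

2.441 mV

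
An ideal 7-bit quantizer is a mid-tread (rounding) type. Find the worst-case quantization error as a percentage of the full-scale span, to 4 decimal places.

0.3906 %

Rounding → worst-case error = ½ LSB = V_FS/2^8, so 100/256 = 0.390625 % of full scale.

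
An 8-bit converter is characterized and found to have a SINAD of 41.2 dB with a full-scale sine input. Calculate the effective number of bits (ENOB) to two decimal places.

ENOB = (SINAD − 1.76) / 6.02 = (41.2 − 1.76)/6.02 = 6.551.

6.55 bits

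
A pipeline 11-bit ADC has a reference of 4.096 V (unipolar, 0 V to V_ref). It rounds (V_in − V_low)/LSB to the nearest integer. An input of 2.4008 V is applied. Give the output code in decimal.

With 2048 levels over 4.096 V, one step is 2.000 mV.
(2.4008 − 0) / 0.002 = 1200.400 LSBs.
Round → code 1200.

code 1200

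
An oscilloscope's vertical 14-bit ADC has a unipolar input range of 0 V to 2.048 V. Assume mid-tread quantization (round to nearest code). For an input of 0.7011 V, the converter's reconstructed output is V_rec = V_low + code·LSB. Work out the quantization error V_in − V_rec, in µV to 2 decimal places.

-25.00 µV

One LSB is 2.048 V / 16384 = 125.00 µV.
(V_in − V_low)/LSB = (0.7011 − 0)/0.000125 = 5608.8000 → code 5609 (round).
Code 5609 maps back to 0 + 5609×0.000125 V = 0.701125 V.
Difference: -2.5e-05 V → -25.00 µV.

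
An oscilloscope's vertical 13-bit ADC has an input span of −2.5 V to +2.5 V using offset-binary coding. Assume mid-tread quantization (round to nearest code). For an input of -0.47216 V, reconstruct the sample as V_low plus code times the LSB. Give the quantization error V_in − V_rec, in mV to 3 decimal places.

One LSB is 5 V / 8192 = 0.610 mV.
(V_in − V_low)/LSB = (-0.47216 − (−2.5))/0.000610352 = 3322.4131 → code 3322 (round).
V_rec = (−2.5) + 3322·0.000610352 = -0.47241211 V.
Error = -0.47216 − (−0.47241211) = 0.000252109 V = 0.252 mV.

0.252 mV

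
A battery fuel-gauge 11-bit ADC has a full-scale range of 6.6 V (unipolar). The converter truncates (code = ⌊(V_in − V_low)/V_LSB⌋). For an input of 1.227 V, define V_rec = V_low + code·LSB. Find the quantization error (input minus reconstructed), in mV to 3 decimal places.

2.391 mV

One LSB is 6.6 V / 2048 = 3.223 mV.
(1.227 − 0)/0.00322266 = 380.7418; ⌊·⌋ gives code 380.
V_rec = 0 + 380·0.00322266 = 1.2246094 V.
Error = 1.227 − 1.2246094 = 0.00239062 V = 2.391 mV.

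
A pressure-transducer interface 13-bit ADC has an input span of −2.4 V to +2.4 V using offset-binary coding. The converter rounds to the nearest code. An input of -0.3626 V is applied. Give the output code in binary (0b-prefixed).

code 0b110110010101 (decimal 3477)

Full-scale span = 4.8 V; LSB = 4.8/2^13 = 0.586 mV.
(V_in − V_low)/LSB = (-0.3626 − (−2.4)) / 0.000585937 = 3477.163.
round(3477.163) = 3477.
In binary (0b-prefixed): 0b110110010101.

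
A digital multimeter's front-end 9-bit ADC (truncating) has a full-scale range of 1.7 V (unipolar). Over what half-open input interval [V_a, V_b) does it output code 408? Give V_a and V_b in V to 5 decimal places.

[1.35469 V, 1.35801 V)

LSB = 1.7/2^9 = 3.320 mV.
V_a = V_low + 408·LSB = 1.35469 V; V_b = V_low + 409·LSB = 1.35801 V.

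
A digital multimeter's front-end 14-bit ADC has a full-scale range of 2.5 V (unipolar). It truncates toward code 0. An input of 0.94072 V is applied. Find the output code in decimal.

code 6165

Full-scale span = 2.5 V; LSB = 2.5/2^14 = 152.59 µV.
Input sits at 6165.103 steps above V_low.
⌊·⌋(6165.103) = 6165.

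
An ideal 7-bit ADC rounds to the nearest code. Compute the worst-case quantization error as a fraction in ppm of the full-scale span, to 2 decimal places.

3906.25 ppm

Rounding → worst-case error = ½ LSB = V_FS/2^8, so 1e+06/256 = 3906.25 ppm of full scale.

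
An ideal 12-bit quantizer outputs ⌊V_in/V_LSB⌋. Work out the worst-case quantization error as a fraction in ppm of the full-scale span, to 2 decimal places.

Truncating → worst-case error = 1 LSB = V_FS/2^12, so 1e+06/4096 = 244.141 ppm of full scale.

244.14 ppm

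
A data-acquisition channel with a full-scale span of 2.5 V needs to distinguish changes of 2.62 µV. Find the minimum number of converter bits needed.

Number of steps required ≥ 2.5 V / 2.62 µV = 954198.47.
Need 2^N ≥ 954198.47; 2^19 = 524288, 2^20 = 1048576.
Minimum N = 20.

20 bits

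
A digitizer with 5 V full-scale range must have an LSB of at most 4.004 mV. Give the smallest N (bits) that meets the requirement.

Number of steps required ≥ 5 V / 4.004 mV = 1248.75.
Need 2^N ≥ 1248.75; 2^10 = 1024, 2^11 = 2048.
Minimum N = 11.

11 bits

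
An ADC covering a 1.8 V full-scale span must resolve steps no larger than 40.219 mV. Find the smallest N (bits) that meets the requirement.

Number of steps required ≥ 1.8 V / 40.219 mV = 44.75.
Need 2^N ≥ 44.75; 2^5 = 32, 2^6 = 64.
Minimum N = 6.

6 bits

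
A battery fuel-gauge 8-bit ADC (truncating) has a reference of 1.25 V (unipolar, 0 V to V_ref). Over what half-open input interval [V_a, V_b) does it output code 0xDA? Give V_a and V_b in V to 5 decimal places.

LSB = 1.25/2^8 = 4.883 mV.
Code 0xDA = 218 decimal.
V_a = V_low + 218·LSB = 1.06445 V; V_b = V_low + 219·LSB = 1.06934 V.

[1.06445 V, 1.06934 V)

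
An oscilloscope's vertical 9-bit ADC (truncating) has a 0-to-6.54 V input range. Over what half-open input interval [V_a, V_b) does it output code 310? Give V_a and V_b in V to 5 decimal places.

[3.95977 V, 3.97254 V)

LSB = 6.54/2^9 = 12.773 mV.
V_a = V_low + 310·LSB = 3.95977 V; V_b = V_low + 311·LSB = 3.97254 V.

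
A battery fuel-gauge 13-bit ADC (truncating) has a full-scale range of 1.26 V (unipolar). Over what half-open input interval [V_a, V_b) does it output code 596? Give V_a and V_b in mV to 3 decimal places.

[91.670 mV, 91.824 mV)

LSB = 1.26/2^13 = 153.81 µV.
V_a = V_low + 596·LSB = 0.0916699 V; V_b = V_low + 597·LSB = 0.0918237 V.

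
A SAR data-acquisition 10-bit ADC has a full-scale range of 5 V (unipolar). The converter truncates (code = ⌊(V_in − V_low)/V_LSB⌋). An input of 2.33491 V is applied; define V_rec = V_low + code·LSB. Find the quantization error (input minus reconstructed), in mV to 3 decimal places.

0.926 mV

One LSB is 5 V / 1024 = 4.883 mV.
(2.33491 − 0)/0.00488281 = 478.1896; ⌊·⌋ gives code 478.
Reconstructed: 2.3339844 V.
Error = 2.33491 − 2.3339844 = 0.000925625 V = 0.926 mV.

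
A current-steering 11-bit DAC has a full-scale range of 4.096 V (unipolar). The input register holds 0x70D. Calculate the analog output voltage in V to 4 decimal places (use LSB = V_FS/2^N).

LSB = 4.096 V / 2^11 = 2.000 mV.
Code 0x70D = 1805 decimal.
V_out = 0 + 1805 × 0.002 V = 3.61 V.

3.6100 V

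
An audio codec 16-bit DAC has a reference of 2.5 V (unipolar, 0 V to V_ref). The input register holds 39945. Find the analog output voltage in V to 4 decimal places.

LSB = 2.5 V / 2^16 = 38.15 µV.
V_out = 0 + 39945 × 3.8147e-05 V = 1.52378 V.

1.5238 V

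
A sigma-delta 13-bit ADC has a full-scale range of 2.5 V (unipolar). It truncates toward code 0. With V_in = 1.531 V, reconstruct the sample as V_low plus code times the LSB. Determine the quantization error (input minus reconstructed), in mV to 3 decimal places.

LSB = 2.5/2^13 = 305.18 µV.
(1.531 − 0)/0.000305176 = 5016.7808; ⌊·⌋ gives code 5016.
Reconstructed: 1.5307617 V.
V_in − V_rec = 0.000238281 V = 0.238 mV.

0.238 mV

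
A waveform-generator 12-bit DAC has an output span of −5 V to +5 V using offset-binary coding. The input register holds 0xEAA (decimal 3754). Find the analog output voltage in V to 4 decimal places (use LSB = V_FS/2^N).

4.1650 V

LSB = 10 V / 2^12 = 2.441 mV.
Code 0xEAA = 3754 decimal.
V_out = (−5) + 3754 × 0.00244141 V = 4.16504 V.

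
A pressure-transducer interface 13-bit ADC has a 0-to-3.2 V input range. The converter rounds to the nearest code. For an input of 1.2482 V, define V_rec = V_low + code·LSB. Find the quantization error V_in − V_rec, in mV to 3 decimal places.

One LSB is 3.2 V / 8192 = 390.62 µV.
(V_in − V_low)/LSB = (1.2482 − 0)/0.000390625 = 3195.3920 → code 3195 (round).
Code 3195 maps back to 0 + 3195×0.000390625 V = 1.2480469 V.
V_in − V_rec = 0.000153125 V = 0.153 mV.

0.153 mV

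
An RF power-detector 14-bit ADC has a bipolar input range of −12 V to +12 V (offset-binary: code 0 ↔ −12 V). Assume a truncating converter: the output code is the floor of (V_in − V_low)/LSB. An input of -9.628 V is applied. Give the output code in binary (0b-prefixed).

code 0b11001010011 (decimal 1619)

LSB = 24 V / 16384 = 1.465 mV.
(-9.628 − (−12)) / 0.00146484 = 1619.285 LSBs.
⌊·⌋(1619.285) = 1619.
In binary (0b-prefixed): 0b11001010011.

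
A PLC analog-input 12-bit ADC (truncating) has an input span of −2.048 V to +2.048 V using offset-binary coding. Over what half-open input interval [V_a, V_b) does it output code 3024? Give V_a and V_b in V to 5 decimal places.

LSB = 4.096/2^12 = 1.000 mV.
V_a = V_low + 3024·LSB = 0.976 V; V_b = V_low + 3025·LSB = 0.977 V.

[0.97600 V, 0.97700 V)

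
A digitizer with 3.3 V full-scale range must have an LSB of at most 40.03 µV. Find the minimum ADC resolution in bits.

17 bits

Number of steps required ≥ 3.3 V / 40.03 µV = 82438.17.
Need 2^N ≥ 82438.17; 2^16 = 65536, 2^17 = 131072.
Minimum N = 17.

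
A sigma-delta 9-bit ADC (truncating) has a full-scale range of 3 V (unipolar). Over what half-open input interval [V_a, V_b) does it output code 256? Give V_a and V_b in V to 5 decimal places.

LSB = 3/2^9 = 5.859 mV.
V_a = V_low + 256·LSB = 1.5 V; V_b = V_low + 257·LSB = 1.50586 V.

[1.50000 V, 1.50586 V)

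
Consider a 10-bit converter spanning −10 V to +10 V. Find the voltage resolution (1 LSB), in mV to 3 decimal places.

Full-scale span = 20 V.
LSB = 20 / 2^10 = 20 / 1024 = 0.0195312 V = 19.531 mV.

19.531 mV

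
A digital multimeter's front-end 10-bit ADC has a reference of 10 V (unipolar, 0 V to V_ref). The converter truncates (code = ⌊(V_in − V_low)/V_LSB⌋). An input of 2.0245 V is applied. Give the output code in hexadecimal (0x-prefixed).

code 0xCF (decimal 207)

Full-scale span = 10 V; LSB = 10/2^10 = 9.766 mV.
(2.0245 − 0) / 0.00976562 = 207.309 LSBs.
⌊·⌋(207.309) = 207.
In hexadecimal (0x-prefixed): 0xCF.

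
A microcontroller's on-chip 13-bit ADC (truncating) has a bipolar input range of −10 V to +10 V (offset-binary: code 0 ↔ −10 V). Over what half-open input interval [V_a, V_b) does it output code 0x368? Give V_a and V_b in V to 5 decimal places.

LSB = 20/2^13 = 2.441 mV.
Code 0x368 = 872 decimal.
V_a = V_low + 872·LSB = -7.87109 V; V_b = V_low + 873·LSB = -7.86865 V.

[-7.87109 V, -7.86865 V)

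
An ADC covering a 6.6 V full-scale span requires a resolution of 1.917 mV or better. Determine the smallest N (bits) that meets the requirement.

Number of steps required ≥ 6.6 V / 1.917 mV = 3442.88.
Need 2^N ≥ 3442.88; 2^11 = 2048, 2^12 = 4096.
Minimum N = 12.

12 bits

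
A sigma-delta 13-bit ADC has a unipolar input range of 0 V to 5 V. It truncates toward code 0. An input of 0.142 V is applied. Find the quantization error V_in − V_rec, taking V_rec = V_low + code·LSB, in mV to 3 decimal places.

LSB = 5/2^13 = 0.610 mV.
(V_in − V_low)/LSB = (0.142 − 0)/0.000610352 = 232.6528 → code 232 (floor).
V_rec = 0 + 232·0.000610352 = 0.14160156 V.
Difference: 0.000398437 V → 0.398 mV.

0.398 mV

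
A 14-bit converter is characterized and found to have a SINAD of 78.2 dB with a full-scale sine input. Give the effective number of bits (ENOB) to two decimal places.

ENOB = (SINAD − 1.76) / 6.02 = (78.2 − 1.76)/6.02 = 12.698.

12.70 bits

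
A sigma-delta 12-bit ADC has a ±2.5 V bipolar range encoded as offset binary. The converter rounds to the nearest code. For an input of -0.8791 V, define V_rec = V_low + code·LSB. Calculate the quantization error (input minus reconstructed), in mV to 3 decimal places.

LSB = 5/2^12 = 1.221 mV.
(-0.8791 − (−2.5))/0.0012207 = 1327.8413; round gives code 1328.
Code 1328 maps back to (−2.5) + 1328×0.0012207 V = -0.87890625 V.
V_in − V_rec = -0.00019375 V = -0.194 mV.

-0.194 mV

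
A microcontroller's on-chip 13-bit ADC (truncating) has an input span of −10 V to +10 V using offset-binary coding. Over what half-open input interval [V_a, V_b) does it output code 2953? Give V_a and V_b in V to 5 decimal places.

[-2.79053 V, -2.78809 V)

LSB = 20/2^13 = 2.441 mV.
V_a = V_low + 2953·LSB = -2.79053 V; V_b = V_low + 2954·LSB = -2.78809 V.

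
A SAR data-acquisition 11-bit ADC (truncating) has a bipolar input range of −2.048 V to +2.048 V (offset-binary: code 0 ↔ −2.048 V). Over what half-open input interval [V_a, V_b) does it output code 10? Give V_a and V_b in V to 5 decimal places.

LSB = 4.096/2^11 = 2.000 mV.
V_a = V_low + 10·LSB = -2.028 V; V_b = V_low + 11·LSB = -2.026 V.

[-2.02800 V, -2.02600 V)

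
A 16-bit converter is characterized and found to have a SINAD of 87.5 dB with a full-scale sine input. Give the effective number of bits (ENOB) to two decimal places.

ENOB = (SINAD − 1.76) / 6.02 = (87.5 − 1.76)/6.02 = 14.243.

14.24 bits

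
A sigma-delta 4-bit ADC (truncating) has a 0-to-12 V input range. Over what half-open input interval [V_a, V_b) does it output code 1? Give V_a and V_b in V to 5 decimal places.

LSB = 12/2^4 = 0.7500 V.
V_a = V_low + 1·LSB = 0.75 V; V_b = V_low + 2·LSB = 1.5 V.

[0.75000 V, 1.50000 V)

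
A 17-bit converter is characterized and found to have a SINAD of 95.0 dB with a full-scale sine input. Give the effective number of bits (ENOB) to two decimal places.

ENOB = (SINAD − 1.76) / 6.02 = (95.0 − 1.76)/6.02 = 15.488.

15.49 bits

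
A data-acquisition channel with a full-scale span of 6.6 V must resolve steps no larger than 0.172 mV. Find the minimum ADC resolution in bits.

Number of steps required ≥ 6.6 V / 0.172 mV = 38372.09.
Need 2^N ≥ 38372.09; 2^15 = 32768, 2^16 = 65536.
Minimum N = 16.

16 bits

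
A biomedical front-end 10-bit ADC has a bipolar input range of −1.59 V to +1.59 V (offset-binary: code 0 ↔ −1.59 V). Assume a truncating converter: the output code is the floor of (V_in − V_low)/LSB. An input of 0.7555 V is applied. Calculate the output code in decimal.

Full-scale span = 3.18 V; LSB = 3.18/2^10 = 3.105 mV.
(0.7555 − (−1.59)) / 0.00310547 = 755.281 LSBs.
So the output code is 755.

code 755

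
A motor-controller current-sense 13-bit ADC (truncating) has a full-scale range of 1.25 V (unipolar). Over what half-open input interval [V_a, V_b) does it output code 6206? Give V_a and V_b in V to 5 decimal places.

LSB = 1.25/2^13 = 152.59 µV.
V_a = V_low + 6206·LSB = 0.94696 V; V_b = V_low + 6207·LSB = 0.947113 V.

[0.94696 V, 0.94711 V)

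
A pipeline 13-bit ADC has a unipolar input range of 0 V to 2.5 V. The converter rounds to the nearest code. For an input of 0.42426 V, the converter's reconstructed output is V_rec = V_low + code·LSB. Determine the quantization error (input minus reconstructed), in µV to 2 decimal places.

65.66 µV

Step size: 2.5 V ÷ 2^13 = 305.18 µV.
(0.42426 − 0)/0.000305176 = 1390.2152; round gives code 1390.
Reconstructed: 0.42419434 V.
V_in − V_rec = 6.56641e-05 V = 65.66 µV.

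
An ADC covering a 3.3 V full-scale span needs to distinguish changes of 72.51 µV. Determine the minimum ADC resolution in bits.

16 bits

Number of steps required ≥ 3.3 V / 72.51 µV = 45510.96.
Need 2^N ≥ 45510.96; 2^15 = 32768, 2^16 = 65536.
Minimum N = 16.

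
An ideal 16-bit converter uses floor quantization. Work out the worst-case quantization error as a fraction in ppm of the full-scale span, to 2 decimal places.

15.26 ppm

Truncating → worst-case error = 1 LSB = V_FS/2^16, so 1e+06/65536 = 15.2588 ppm of full scale.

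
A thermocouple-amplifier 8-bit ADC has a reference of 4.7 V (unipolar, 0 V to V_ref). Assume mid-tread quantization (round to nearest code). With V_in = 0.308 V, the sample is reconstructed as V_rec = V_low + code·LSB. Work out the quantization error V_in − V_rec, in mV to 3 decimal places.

One LSB is 4.7 V / 256 = 18.359 mV.
(0.308 − 0)/0.0183594 = 16.7762; round gives code 17.
Reconstructed: 0.31210938 V.
Difference: -0.00410938 V → -4.109 mV.

-4.109 mV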